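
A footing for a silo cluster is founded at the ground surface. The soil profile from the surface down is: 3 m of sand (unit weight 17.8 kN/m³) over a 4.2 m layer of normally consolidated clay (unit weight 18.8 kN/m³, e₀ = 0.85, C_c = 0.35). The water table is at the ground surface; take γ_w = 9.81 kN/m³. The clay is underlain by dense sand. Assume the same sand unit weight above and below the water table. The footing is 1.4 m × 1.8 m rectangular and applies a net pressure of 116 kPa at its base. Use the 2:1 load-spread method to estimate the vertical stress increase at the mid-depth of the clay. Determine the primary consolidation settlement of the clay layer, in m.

S_c ≈ 0.0489 m

Mid-depth of clay below the ground surface: z = 3 + 4.2/2 = 5.1 m.
Total vertical stress at mid-clay: σ_v = 17.8×3 + 18.8×2.1 = 92.88 kPa.
Pore pressure: u = 9.81×(5.1 − 0) = 50.031 kPa.
Initial effective stress: σ'_0 = σ_v − u = 92.88 − 50.031 = 42.849 kPa.
Stress increase at mid-clay by the 2:1 spreading method:
Δσ = qBL/((B+z)(L+z)) = 116×1.4×1.8/((1.4+5.1)(1.8+5.1)) = 6.5177 kPa
Final effective stress: σ'_f = σ'_0 + Δσ = 42.849 + 6.5177 = 49.367 kPa.
Normally consolidated clay, so the full stress increment lies on the virgin compression line:
S_c = C_c·H/(1+e₀)·log₁₀(σ'_f/σ'_0) = 0.35×4.2/(1+0.85)×log₁₀(49.367/42.849)
    = 0.79459 × 0.061496 = 0.04886 m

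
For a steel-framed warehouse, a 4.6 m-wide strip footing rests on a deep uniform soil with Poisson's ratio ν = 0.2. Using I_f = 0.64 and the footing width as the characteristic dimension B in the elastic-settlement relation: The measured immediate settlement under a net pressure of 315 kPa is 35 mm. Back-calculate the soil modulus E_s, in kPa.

E_s ≈ 25400 kPa

S_e = q·B·(1−ν²)/E_s · I_f  ⇒  E_s = q·B·(1−ν²)·I_f / S_e.
E_s = 315 × 4.6 × 0.96 × 0.64 / 0.035 = 25440 kPa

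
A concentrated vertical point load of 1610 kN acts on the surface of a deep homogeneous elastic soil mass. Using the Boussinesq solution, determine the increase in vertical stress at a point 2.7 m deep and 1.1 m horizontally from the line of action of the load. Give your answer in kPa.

Δσ_z ≈ 71.8 kPa

Boussinesq vertical stress below a point load on an elastic half-space:
Δσ_z = 3P/(2πz²) · [1 + (r/z)²]^(−5/2)
r/z = 1.1/2.7 = 0.40741; [1+(r/z)²]^(−5/2) = 0.6812.
Δσ_z = 3×1610/(2π×2.7²) × 0.6812 = 105.45 × 0.6812 = 71.83 kPa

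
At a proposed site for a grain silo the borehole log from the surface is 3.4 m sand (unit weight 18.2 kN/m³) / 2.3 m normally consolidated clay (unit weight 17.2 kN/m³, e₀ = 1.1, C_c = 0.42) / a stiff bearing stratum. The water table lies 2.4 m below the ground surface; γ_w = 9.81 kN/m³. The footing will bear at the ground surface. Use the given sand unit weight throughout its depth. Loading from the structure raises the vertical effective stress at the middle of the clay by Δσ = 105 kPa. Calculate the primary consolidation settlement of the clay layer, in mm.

Mid-depth of clay below the ground surface: z = 3.4 + 2.3/2 = 4.55 m.
Total vertical stress at mid-clay: σ_v = 18.2×3.4 + 17.2×1.15 = 81.66 kPa.
Pore pressure: u = 9.81×(4.55 − 2.4) = 21.091 kPa.
Initial effective stress: σ'_0 = σ_v − u = 81.66 − 21.091 = 60.569 kPa.
Final effective stress: σ'_f = σ'_0 + Δσ = 60.569 + 105 = 165.57 kPa.
Normally consolidated clay, so the full stress increment lies on the virgin compression line:
S_c = C_c·H/(1+e₀)·log₁₀(σ'_f/σ'_0) = 0.42×2.3/(1+1.1)×log₁₀(165.57/60.569)
    = 0.46 × 0.43673 = 0.2009 m

S_c ≈ 201 mm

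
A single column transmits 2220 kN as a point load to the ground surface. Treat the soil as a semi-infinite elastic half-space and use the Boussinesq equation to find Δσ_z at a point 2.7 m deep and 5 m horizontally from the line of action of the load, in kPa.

Boussinesq vertical stress below a point load on an elastic half-space:
Δσ_z = 3P/(2πz²) · [1 + (r/z)²]^(−5/2)
r/z = 5/2.7 = 1.8519; [1+(r/z)²]^(−5/2) = 0.024219.
Δσ_z = 3×2220/(2π×2.7²) × 0.024219 = 145.4 × 0.024219 = 3.521 kPa

Δσ_z ≈ 3.52 kPa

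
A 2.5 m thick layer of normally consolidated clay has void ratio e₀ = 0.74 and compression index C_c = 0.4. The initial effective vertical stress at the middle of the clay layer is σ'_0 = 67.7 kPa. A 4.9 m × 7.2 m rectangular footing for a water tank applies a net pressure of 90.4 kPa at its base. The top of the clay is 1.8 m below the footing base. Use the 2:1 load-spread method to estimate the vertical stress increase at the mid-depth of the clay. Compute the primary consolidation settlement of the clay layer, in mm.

Mid-depth of clay below the footing base: z = 1.8 + 2.5/2 = 3.05 m.
Stress increase at mid-clay by the 2:1 spreading method:
Δσ = qBL/((B+z)(L+z)) = 90.4×4.9×7.2/((4.9+3.05)(7.2+3.05)) = 39.139 kPa
Final effective stress: σ'_f = σ'_0 + Δσ = 67.7 + 39.139 = 106.84 kPa.
Normally consolidated clay, so the full stress increment lies on the virgin compression line:
S_c = C_c·H/(1+e₀)·log₁₀(σ'_f/σ'_0) = 0.4×2.5/(1+0.74)×log₁₀(106.84/67.7)
    = 0.57471 × 0.19815 = 0.1139 m

S_c ≈ 114 mm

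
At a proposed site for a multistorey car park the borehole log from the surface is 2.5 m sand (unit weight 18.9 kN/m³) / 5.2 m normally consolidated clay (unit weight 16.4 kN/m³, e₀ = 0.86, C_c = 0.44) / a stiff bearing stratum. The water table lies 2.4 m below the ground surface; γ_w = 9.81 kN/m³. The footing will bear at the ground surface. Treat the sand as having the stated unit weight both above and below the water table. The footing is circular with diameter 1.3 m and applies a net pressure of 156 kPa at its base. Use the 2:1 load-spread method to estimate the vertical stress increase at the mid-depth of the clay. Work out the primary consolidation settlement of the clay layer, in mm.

S_c ≈ 51.7 mm

Mid-depth of clay below the ground surface: z = 2.5 + 5.2/2 = 5.1 m.
Total vertical stress at mid-clay: σ_v = 18.9×2.5 + 16.4×2.6 = 89.89 kPa.
Pore pressure: u = 9.81×(5.1 − 2.4) = 26.487 kPa.
Initial effective stress: σ'_0 = σ_v − u = 89.89 − 26.487 = 63.403 kPa.
Stress increase at mid-clay by the 2:1 spreading method:
Δσ ≈ qD²/(D+z)² = 156×1.3²/(1.3+5.1)² = 6.4365 kPa
Final effective stress: σ'_f = σ'_0 + Δσ = 63.403 + 6.4365 = 69.84 kPa.
Normally consolidated clay, so the full stress increment lies on the virgin compression line:
S_c = C_c·H/(1+e₀)·log₁₀(σ'_f/σ'_0) = 0.44×5.2/(1+0.86)×log₁₀(69.84/63.403)
    = 1.2301 × 0.041994 = 0.05166 m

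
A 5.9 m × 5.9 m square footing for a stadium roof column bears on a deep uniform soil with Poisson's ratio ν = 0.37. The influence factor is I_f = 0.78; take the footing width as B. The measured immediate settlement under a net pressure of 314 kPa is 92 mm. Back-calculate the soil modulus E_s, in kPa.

S_e = q·B·(1−ν²)/E_s · I_f  ⇒  E_s = q·B·(1−ν²)·I_f / S_e.
E_s = 314 × 5.9 × 0.8631 × 0.78 / 0.092 = 13560 kPa

E_s ≈ 13600 kPa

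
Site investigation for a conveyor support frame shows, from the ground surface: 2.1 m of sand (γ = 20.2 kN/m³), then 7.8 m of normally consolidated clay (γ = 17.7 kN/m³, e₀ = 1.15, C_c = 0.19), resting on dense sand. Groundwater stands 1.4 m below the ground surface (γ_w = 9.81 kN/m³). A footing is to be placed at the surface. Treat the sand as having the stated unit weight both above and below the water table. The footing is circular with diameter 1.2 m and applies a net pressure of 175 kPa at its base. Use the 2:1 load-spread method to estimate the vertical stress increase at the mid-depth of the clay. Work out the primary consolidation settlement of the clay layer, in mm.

S_c ≈ 21.2 mm

Mid-depth of clay below the ground surface: z = 2.1 + 7.8/2 = 6 m.
Total vertical stress at mid-clay: σ_v = 20.2×2.1 + 17.7×3.9 = 111.45 kPa.
Pore pressure: u = 9.81×(6 − 1.4) = 45.126 kPa.
Initial effective stress: σ'_0 = σ_v − u = 111.45 − 45.126 = 66.324 kPa.
Stress increase at mid-clay by the 2:1 spreading method:
Δσ ≈ qD²/(D+z)² = 175×1.2²/(1.2+6)² = 4.8611 kPa
Final effective stress: σ'_f = σ'_0 + Δσ = 66.324 + 4.8611 = 71.185 kPa.
Normally consolidated clay, so the full stress increment lies on the virgin compression line:
S_c = C_c·H/(1+e₀)·log₁₀(σ'_f/σ'_0) = 0.19×7.8/(1+1.15)×log₁₀(71.185/66.324)
    = 0.6893 × 0.030718 = 0.02117 m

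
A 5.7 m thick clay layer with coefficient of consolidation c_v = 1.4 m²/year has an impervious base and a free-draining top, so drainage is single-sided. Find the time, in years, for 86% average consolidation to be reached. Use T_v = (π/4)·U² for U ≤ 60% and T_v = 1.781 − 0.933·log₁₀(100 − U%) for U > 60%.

t ≈ 16.5 years

Drainage path length: H_d = H = 5.7 m (single drainage).
U > 60%: T_v = 1.781 − 0.933·log₁₀(100 − 86) = 0.71166.
t = T_v·H_d²/c_v = 0.71166×5.7²/1.4 = 16.52 years.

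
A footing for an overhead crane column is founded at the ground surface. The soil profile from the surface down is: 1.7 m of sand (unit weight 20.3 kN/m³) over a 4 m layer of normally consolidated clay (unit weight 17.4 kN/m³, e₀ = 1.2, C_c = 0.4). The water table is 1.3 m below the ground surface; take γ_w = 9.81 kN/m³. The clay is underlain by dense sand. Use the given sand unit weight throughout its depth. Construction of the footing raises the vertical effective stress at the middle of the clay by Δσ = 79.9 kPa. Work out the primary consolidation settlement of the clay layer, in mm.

Mid-depth of clay below the ground surface: z = 1.7 + 4/2 = 3.7 m.
Total vertical stress at mid-clay: σ_v = 20.3×1.7 + 17.4×2 = 69.31 kPa.
Pore pressure: u = 9.81×(3.7 − 1.3) = 23.544 kPa.
Initial effective stress: σ'_0 = σ_v − u = 69.31 − 23.544 = 45.766 kPa.
Final effective stress: σ'_f = σ'_0 + Δσ = 45.766 + 79.9 = 125.67 kPa.
Normally consolidated clay, so the full stress increment lies on the virgin compression line:
S_c = C_c·H/(1+e₀)·log₁₀(σ'_f/σ'_0) = 0.4×4/(1+1.2)×log₁₀(125.67/45.766)
    = 0.72727 × 0.43869 = 0.319 m

S_c ≈ 319 mm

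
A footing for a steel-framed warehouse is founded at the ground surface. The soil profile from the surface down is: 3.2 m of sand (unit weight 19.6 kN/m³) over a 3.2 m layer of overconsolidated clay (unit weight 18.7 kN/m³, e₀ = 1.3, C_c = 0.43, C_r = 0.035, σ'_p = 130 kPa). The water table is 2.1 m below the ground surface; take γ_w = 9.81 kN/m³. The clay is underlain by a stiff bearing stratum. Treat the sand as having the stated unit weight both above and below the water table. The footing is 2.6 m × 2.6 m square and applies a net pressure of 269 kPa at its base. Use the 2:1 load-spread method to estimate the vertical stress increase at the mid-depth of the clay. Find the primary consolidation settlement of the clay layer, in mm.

Mid-depth of clay below the ground surface: z = 3.2 + 3.2/2 = 4.8 m.
Total vertical stress at mid-clay: σ_v = 19.6×3.2 + 18.7×1.6 = 92.64 kPa.
Pore pressure: u = 9.81×(4.8 − 2.1) = 26.487 kPa.
Initial effective stress: σ'_0 = σ_v − u = 92.64 − 26.487 = 66.153 kPa.
Stress increase at mid-clay by the 2:1 spreading method:
Δσ = qBL/((B+z)(L+z)) = 269×2.6×2.6/((2.6+4.8)(2.6+4.8)) = 33.207 kPa
Final effective stress: σ'_f = 66.153 + 33.207 = 99.36 kPa.
σ'_f = 99.36 ≤ σ'_p = 130 kPa, so the clay remains overconsolidated and only the recompression index applies:
S_c = C_r·H/(1+e₀)·log₁₀(σ'_f/σ'_0) = 0.035×3.2/2.3×log₁₀(99.36/66.153)
    = 0.048696 × 0.17666 = 0.008603 m

S_c ≈ 8.6 mm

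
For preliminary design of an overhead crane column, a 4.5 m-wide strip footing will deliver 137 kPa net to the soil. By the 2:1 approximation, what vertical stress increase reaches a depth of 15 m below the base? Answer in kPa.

By the 2:1 method the load spreads at 1 horizontal : 2 vertical, so at depth z the loaded area has grown by z in each plan dimension:
Δσ = qB/(B+z) = 137×4.5/(4.5+15) = 31.615 kPa

Δσ_z ≈ 31.6 kPa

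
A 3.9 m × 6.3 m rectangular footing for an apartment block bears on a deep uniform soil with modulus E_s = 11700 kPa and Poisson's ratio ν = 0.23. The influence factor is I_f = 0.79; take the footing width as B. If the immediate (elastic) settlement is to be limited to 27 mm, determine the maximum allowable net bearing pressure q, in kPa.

q ≈ 108 kPa

S_e = q·B·(1−ν²)/E_s · I_f  ⇒  q = S_e·E_s / (B·(1−ν²)·I_f).
q = 0.027 × 11700 / (3.9 × 0.9471 × 0.79) = 108.3 kPa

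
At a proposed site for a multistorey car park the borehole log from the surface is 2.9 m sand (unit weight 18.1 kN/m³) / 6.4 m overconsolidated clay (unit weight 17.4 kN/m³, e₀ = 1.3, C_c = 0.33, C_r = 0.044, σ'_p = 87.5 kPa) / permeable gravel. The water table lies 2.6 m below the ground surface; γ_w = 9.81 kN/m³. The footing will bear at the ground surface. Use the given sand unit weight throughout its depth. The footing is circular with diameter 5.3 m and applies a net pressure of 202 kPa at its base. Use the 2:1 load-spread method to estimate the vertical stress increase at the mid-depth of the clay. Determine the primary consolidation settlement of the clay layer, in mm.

Mid-depth of clay below the ground surface: z = 2.9 + 6.4/2 = 6.1 m.
Total vertical stress at mid-clay: σ_v = 18.1×2.9 + 17.4×3.2 = 108.17 kPa.
Pore pressure: u = 9.81×(6.1 − 2.6) = 34.335 kPa.
Initial effective stress: σ'_0 = σ_v − u = 108.17 − 34.335 = 73.835 kPa.
Stress increase at mid-clay by the 2:1 spreading method:
Δσ ≈ qD²/(D+z)² = 202×5.3²/(5.3+6.1)² = 43.661 kPa
Final effective stress: σ'_f = 73.835 + 43.661 = 117.5 kPa.
σ'_f = 117.5 > σ'_p = 87.5 kPa, so the stress path crosses the preconsolidation pressure — recompression up to σ'_p, then virgin compression beyond:
S_c = H/(1+e₀)·[C_r·log₁₀(σ'_p/σ'_0) + C_c·log₁₀(σ'_f/σ'_p)]
    = 6.4/2.3 × [0.044×log₁₀(87.5/73.835) + 0.33×log₁₀(117.5/87.5)]
    = 2.7826 × [0.0032448 + 0.04225] = 0.1266 m

S_c ≈ 127 mm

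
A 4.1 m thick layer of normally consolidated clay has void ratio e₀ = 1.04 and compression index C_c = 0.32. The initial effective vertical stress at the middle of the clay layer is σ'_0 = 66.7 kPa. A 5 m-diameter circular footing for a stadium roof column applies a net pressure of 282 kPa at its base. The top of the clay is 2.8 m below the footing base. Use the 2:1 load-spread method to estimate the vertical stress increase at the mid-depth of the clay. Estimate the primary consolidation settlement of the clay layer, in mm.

Mid-depth of clay below the footing base: z = 2.8 + 4.1/2 = 4.85 m.
Stress increase at mid-clay by the 2:1 spreading method:
Δσ ≈ qD²/(D+z)² = 282×5²/(5+4.85)² = 72.664 kPa
Final effective stress: σ'_f = σ'_0 + Δσ = 66.7 + 72.664 = 139.36 kPa.
Normally consolidated clay, so the full stress increment lies on the virgin compression line:
S_c = C_c·H/(1+e₀)·log₁₀(σ'_f/σ'_0) = 0.32×4.1/(1+1.04)×log₁₀(139.36/66.7)
    = 0.64314 × 0.32001 = 0.2058 m

S_c ≈ 206 mm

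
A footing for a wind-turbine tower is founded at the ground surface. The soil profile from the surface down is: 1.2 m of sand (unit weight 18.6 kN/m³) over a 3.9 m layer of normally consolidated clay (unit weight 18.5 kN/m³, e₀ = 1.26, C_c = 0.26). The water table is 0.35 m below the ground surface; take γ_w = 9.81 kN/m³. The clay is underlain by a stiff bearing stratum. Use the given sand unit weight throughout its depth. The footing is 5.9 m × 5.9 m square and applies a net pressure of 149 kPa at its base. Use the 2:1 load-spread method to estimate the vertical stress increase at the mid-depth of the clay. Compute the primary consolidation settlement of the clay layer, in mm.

S_c ≈ 217 mm

Mid-depth of clay below the ground surface: z = 1.2 + 3.9/2 = 3.15 m.
Total vertical stress at mid-clay: σ_v = 18.6×1.2 + 18.5×1.95 = 58.395 kPa.
Pore pressure: u = 9.81×(3.15 − 0.35) = 27.468 kPa.
Initial effective stress: σ'_0 = σ_v − u = 58.395 − 27.468 = 30.927 kPa.
Stress increase at mid-clay by the 2:1 spreading method:
Δσ = qBL/((B+z)(L+z)) = 149×5.9×5.9/((5.9+3.15)(5.9+3.15)) = 63.328 kPa
Final effective stress: σ'_f = σ'_0 + Δσ = 30.927 + 63.328 = 94.255 kPa.
Normally consolidated clay, so the full stress increment lies on the virgin compression line:
S_c = C_c·H/(1+e₀)·log₁₀(σ'_f/σ'_0) = 0.26×3.9/(1+1.26)×log₁₀(94.255/30.927)
    = 0.44867 × 0.48397 = 0.2171 m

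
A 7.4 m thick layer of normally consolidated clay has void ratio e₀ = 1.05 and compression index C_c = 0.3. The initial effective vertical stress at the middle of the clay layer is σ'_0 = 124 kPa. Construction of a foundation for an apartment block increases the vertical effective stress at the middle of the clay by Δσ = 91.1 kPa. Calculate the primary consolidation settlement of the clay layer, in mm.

S_c ≈ 259 mm

Final effective stress: σ'_f = σ'_0 + Δσ = 124 + 91.1 = 215.1 kPa.
Normally consolidated clay, so the full stress increment lies on the virgin compression line:
S_c = C_c·H/(1+e₀)·log₁₀(σ'_f/σ'_0) = 0.3×7.4/(1+1.05)×log₁₀(215.1/124)
    = 1.0829 × 0.23922 = 0.2591 m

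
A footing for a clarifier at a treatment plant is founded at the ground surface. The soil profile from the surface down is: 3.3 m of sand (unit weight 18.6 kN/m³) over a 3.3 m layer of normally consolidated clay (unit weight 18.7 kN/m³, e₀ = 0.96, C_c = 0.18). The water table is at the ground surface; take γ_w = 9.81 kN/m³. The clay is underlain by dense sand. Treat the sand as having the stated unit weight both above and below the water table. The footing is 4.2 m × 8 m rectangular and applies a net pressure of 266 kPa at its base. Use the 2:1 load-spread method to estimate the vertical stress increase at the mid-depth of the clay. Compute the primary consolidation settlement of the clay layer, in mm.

Mid-depth of clay below the ground surface: z = 3.3 + 3.3/2 = 4.95 m.
Total vertical stress at mid-clay: σ_v = 18.6×3.3 + 18.7×1.65 = 92.235 kPa.
Pore pressure: u = 9.81×(4.95 − 0) = 48.56 kPa.
Initial effective stress: σ'_0 = σ_v − u = 92.235 − 48.56 = 43.675 kPa.
Stress increase at mid-clay by the 2:1 spreading method:
Δσ = qBL/((B+z)(L+z)) = 266×4.2×8/((4.2+4.95)(8+4.95)) = 75.428 kPa
Final effective stress: σ'_f = σ'_0 + Δσ = 43.675 + 75.428 = 119.1 kPa.
Normally consolidated clay, so the full stress increment lies on the virgin compression line:
S_c = C_c·H/(1+e₀)·log₁₀(σ'_f/σ'_0) = 0.18×3.3/(1+0.96)×log₁₀(119.1/43.675)
    = 0.30306 × 0.43568 = 0.132 m

S_c ≈ 132 mm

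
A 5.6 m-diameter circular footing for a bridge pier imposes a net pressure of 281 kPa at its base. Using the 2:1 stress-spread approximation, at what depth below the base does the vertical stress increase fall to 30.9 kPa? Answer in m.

2:1 spreading — at depth z the loaded area has grown by z in each plan dimension:
qD²/(D+z)² = Δσ_z ⇒ z = D(√(q/Δσ_z) − 1) = 5.6×(√(281/30.9) − 1) = 11.29 m

z ≈ 11.3 m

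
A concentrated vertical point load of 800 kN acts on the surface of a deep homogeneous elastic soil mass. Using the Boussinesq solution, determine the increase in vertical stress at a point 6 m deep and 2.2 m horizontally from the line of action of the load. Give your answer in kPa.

Δσ_z ≈ 7.74 kPa

Boussinesq vertical stress below a point load on an elastic half-space:
Δσ_z = 3P/(2πz²) · [1 + (r/z)²]^(−5/2)
r/z = 2.2/6 = 0.36667; [1+(r/z)²]^(−5/2) = 0.72953.
Δσ_z = 3×800/(2π×6²) × 0.72953 = 10.61 × 0.72953 = 7.74 kPa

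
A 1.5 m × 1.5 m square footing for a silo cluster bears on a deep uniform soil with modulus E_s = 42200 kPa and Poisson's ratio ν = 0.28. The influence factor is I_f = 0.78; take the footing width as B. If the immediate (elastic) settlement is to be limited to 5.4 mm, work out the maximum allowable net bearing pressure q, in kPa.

S_e = q·B·(1−ν²)/E_s · I_f  ⇒  q = S_e·E_s / (B·(1−ν²)·I_f).
q = 0.0054 × 42200 / (1.5 × 0.9216 × 0.78) = 211.3 kPa

q ≈ 211 kPa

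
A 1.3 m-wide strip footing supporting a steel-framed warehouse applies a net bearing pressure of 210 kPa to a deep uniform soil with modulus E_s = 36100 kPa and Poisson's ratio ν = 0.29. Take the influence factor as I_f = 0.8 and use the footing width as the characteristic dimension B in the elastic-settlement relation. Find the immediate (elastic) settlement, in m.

S_e ≈ 0.00554 m

Immediate (elastic) settlement: S_e = q·B·(1−ν²)/E_s · I_f.
S_e = 210 × 1.3 × (1 − 0.29²) / 36100 × 0.8
    = 210 × 1.3 × 0.9159 / 36100 × 0.8
    = 0.005541 m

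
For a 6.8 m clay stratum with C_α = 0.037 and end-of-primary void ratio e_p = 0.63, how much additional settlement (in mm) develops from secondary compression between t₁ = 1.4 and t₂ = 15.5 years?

S_s ≈ 161 mm

Secondary compression: S_s = C_α·H/(1+e_p)·log₁₀(t₂/t₁)
S_s = 0.037×6.8/(1+0.63)×log₁₀(15.5/1.4)
    = 0.1544 × 1.044 = 0.1612 m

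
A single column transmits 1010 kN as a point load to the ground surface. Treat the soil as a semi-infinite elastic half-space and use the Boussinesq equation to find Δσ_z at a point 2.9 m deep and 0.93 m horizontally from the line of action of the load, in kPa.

Boussinesq vertical stress below a point load on an elastic half-space:
Δσ_z = 3P/(2πz²) · [1 + (r/z)²]^(−5/2)
r/z = 0.93/2.9 = 0.32069; [1+(r/z)²]^(−5/2) = 0.78292.
Δσ_z = 3×1010/(2π×2.9²) × 0.78292 = 57.341 × 0.78292 = 44.89 kPa

Δσ_z ≈ 44.9 kPa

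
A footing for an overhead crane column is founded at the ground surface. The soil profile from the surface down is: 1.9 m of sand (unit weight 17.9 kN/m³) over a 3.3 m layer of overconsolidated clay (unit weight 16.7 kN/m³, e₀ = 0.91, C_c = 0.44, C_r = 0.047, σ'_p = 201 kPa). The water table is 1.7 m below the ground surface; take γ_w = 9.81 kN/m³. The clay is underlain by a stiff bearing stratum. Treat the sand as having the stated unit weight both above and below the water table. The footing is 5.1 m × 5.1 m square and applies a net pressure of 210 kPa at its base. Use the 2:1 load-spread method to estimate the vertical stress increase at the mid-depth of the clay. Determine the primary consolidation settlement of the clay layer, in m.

Mid-depth of clay below the ground surface: z = 1.9 + 3.3/2 = 3.55 m.
Total vertical stress at mid-clay: σ_v = 17.9×1.9 + 16.7×1.65 = 61.565 kPa.
Pore pressure: u = 9.81×(3.55 − 1.7) = 18.149 kPa.
Initial effective stress: σ'_0 = σ_v − u = 61.565 − 18.149 = 43.416 kPa.
Stress increase at mid-clay by the 2:1 spreading method:
Δσ = qBL/((B+z)(L+z)) = 210×5.1×5.1/((5.1+3.55)(5.1+3.55)) = 73.001 kPa
Final effective stress: σ'_f = 43.416 + 73.001 = 116.42 kPa.
σ'_f = 116.42 ≤ σ'_p = 201 kPa, so the clay remains overconsolidated and only the recompression index applies:
S_c = C_r·H/(1+e₀)·log₁₀(σ'_f/σ'_0) = 0.047×3.3/1.91×log₁₀(116.42/43.416)
    = 0.081202 × 0.42838 = 0.03479 m

S_c ≈ 0.0348 m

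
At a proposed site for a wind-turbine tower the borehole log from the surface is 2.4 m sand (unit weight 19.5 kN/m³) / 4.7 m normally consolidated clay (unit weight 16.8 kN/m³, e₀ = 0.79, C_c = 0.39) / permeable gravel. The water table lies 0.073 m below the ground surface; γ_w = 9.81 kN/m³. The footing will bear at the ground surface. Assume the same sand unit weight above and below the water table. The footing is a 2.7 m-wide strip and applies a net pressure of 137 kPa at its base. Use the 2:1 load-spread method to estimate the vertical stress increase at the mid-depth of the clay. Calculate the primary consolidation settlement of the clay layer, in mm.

Mid-depth of clay below the ground surface: z = 2.4 + 4.7/2 = 4.75 m.
Total vertical stress at mid-clay: σ_v = 19.5×2.4 + 16.8×2.35 = 86.28 kPa.
Pore pressure: u = 9.81×(4.75 − 0.073) = 45.881 kPa.
Initial effective stress: σ'_0 = σ_v − u = 86.28 − 45.881 = 40.399 kPa.
Stress increase at mid-clay by the 2:1 spreading method:
Δσ = qB/(B+z) = 137×2.7/(2.7+4.75) = 49.651 kPa
Final effective stress: σ'_f = σ'_0 + Δσ = 40.399 + 49.651 = 90.05 kPa.
Normally consolidated clay, so the full stress increment lies on the virgin compression line:
S_c = C_c·H/(1+e₀)·log₁₀(σ'_f/σ'_0) = 0.39×4.7/(1+0.79)×log₁₀(90.05/40.399)
    = 1.024 × 0.34811 = 0.3565 m

S_c ≈ 356 mm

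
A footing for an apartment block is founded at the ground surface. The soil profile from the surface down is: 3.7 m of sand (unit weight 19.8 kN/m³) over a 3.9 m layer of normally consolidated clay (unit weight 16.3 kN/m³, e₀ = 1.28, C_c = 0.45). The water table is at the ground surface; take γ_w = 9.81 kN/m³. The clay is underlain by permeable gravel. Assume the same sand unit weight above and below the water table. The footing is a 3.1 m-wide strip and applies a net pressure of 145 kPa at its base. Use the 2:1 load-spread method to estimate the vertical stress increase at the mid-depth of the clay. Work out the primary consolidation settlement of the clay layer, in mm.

Mid-depth of clay below the ground surface: z = 3.7 + 3.9/2 = 5.65 m.
Total vertical stress at mid-clay: σ_v = 19.8×3.7 + 16.3×1.95 = 105.05 kPa.
Pore pressure: u = 9.81×(5.65 − 0) = 55.427 kPa.
Initial effective stress: σ'_0 = σ_v − u = 105.05 − 55.427 = 49.623 kPa.
Stress increase at mid-clay by the 2:1 spreading method:
Δσ = qB/(B+z) = 145×3.1/(3.1+5.65) = 51.371 kPa
Final effective stress: σ'_f = σ'_0 + Δσ = 49.623 + 51.371 = 100.99 kPa.
Normally consolidated clay, so the full stress increment lies on the virgin compression line:
S_c = C_c·H/(1+e₀)·log₁₀(σ'_f/σ'_0) = 0.45×3.9/(1+1.28)×log₁₀(100.99/49.623)
    = 0.76974 × 0.3086 = 0.2375 m

S_c ≈ 238 mm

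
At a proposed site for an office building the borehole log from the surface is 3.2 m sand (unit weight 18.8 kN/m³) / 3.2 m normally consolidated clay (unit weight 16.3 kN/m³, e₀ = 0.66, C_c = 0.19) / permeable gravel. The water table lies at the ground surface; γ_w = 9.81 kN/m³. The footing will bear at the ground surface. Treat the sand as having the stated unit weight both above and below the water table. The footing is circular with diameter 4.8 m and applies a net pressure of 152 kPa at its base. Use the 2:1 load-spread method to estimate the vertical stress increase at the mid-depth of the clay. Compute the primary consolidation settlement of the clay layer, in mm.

S_c ≈ 108 mm

Mid-depth of clay below the ground surface: z = 3.2 + 3.2/2 = 4.8 m.
Total vertical stress at mid-clay: σ_v = 18.8×3.2 + 16.3×1.6 = 86.24 kPa.
Pore pressure: u = 9.81×(4.8 − 0) = 47.088 kPa.
Initial effective stress: σ'_0 = σ_v − u = 86.24 − 47.088 = 39.152 kPa.
Stress increase at mid-clay by the 2:1 spreading method:
Δσ ≈ qD²/(D+z)² = 152×4.8²/(4.8+4.8)² = 38 kPa
Final effective stress: σ'_f = σ'_0 + Δσ = 39.152 + 38 = 77.152 kPa.
Normally consolidated clay, so the full stress increment lies on the virgin compression line:
S_c = C_c·H/(1+e₀)·log₁₀(σ'_f/σ'_0) = 0.19×3.2/(1+0.66)×log₁₀(77.152/39.152)
    = 0.36627 × 0.29459 = 0.1079 m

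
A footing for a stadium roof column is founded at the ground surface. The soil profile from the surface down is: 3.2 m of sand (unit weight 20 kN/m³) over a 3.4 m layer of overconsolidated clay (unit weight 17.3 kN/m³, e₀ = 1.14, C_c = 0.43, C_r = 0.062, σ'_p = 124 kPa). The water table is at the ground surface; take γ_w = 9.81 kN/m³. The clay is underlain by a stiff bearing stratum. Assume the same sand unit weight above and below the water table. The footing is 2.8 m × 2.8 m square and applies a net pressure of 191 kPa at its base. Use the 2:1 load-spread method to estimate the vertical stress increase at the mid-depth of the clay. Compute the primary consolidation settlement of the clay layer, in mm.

Mid-depth of clay below the ground surface: z = 3.2 + 3.4/2 = 4.9 m.
Total vertical stress at mid-clay: σ_v = 20×3.2 + 17.3×1.7 = 93.41 kPa.
Pore pressure: u = 9.81×(4.9 − 0) = 48.069 kPa.
Initial effective stress: σ'_0 = σ_v − u = 93.41 − 48.069 = 45.341 kPa.
Stress increase at mid-clay by the 2:1 spreading method:
Δσ = qBL/((B+z)(L+z)) = 191×2.8×2.8/((2.8+4.9)(2.8+4.9)) = 25.256 kPa
Final effective stress: σ'_f = 45.341 + 25.256 = 70.597 kPa.
σ'_f = 70.597 ≤ σ'_p = 124 kPa, so the clay remains overconsolidated and only the recompression index applies:
S_c = C_r·H/(1+e₀)·log₁₀(σ'_f/σ'_0) = 0.062×3.4/2.14×log₁₀(70.597/45.341)
    = 0.098506 × 0.1923 = 0.01894 m

S_c ≈ 18.9 mm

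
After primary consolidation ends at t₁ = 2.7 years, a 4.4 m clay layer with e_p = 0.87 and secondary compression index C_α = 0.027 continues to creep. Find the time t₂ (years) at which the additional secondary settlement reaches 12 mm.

S_s = C_α·H/(1+e_p)·log₁₀(t₂/t₁) ⇒ log₁₀(t₂/t₁) = S_s·(1+e_p)/(C_α·H).
log₁₀(t₂/t₁) = 0.012 × (1+0.87) / (0.027×4.4) = 0.1889
t₂ = t₁ × 10^0.1889 = 2.7 × 1.545 = 4.171 years

t₂ ≈ 4.17 years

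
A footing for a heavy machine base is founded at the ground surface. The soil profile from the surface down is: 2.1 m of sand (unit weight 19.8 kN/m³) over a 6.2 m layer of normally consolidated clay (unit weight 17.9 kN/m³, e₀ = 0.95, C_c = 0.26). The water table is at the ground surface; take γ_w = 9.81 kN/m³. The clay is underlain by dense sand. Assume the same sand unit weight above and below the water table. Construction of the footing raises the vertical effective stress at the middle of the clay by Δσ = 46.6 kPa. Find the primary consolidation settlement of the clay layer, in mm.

S_c ≈ 251 mm

Mid-depth of clay below the ground surface: z = 2.1 + 6.2/2 = 5.2 m.
Total vertical stress at mid-clay: σ_v = 19.8×2.1 + 17.9×3.1 = 97.07 kPa.
Pore pressure: u = 9.81×(5.2 − 0) = 51.012 kPa.
Initial effective stress: σ'_0 = σ_v − u = 97.07 − 51.012 = 46.058 kPa.
Final effective stress: σ'_f = σ'_0 + Δσ = 46.058 + 46.6 = 92.658 kPa.
Normally consolidated clay, so the full stress increment lies on the virgin compression line:
S_c = C_c·H/(1+e₀)·log₁₀(σ'_f/σ'_0) = 0.26×6.2/(1+0.95)×log₁₀(92.658/46.058)
    = 0.82667 × 0.30358 = 0.251 m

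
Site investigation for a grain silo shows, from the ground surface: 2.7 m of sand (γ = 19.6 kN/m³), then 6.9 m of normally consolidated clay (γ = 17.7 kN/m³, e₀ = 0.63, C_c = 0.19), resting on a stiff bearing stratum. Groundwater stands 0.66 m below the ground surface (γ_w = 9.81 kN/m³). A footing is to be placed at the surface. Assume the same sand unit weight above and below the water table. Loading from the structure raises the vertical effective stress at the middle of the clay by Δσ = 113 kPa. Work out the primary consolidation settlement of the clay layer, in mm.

S_c ≈ 369 mm

Mid-depth of clay below the ground surface: z = 2.7 + 6.9/2 = 6.15 m.
Total vertical stress at mid-clay: σ_v = 19.6×2.7 + 17.7×3.45 = 113.99 kPa.
Pore pressure: u = 9.81×(6.15 − 0.66) = 53.857 kPa.
Initial effective stress: σ'_0 = σ_v − u = 113.99 − 53.857 = 60.133 kPa.
Final effective stress: σ'_f = σ'_0 + Δσ = 60.133 + 113 = 173.13 kPa.
Normally consolidated clay, so the full stress increment lies on the virgin compression line:
S_c = C_c·H/(1+e₀)·log₁₀(σ'_f/σ'_0) = 0.19×6.9/(1+0.63)×log₁₀(173.13/60.133)
    = 0.80429 × 0.45926 = 0.3694 m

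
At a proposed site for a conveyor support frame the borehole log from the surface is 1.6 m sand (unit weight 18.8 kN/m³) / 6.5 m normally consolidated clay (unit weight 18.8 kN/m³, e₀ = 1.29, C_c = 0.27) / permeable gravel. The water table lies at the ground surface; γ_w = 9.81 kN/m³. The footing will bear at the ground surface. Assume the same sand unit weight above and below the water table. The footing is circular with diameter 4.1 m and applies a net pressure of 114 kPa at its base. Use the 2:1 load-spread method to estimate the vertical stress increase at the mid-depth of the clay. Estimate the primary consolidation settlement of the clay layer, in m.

S_c ≈ 0.146 m

Mid-depth of clay below the ground surface: z = 1.6 + 6.5/2 = 4.85 m.
Total vertical stress at mid-clay: σ_v = 18.8×1.6 + 18.8×3.25 = 91.18 kPa.
Pore pressure: u = 9.81×(4.85 − 0) = 47.578 kPa.
Initial effective stress: σ'_0 = σ_v − u = 91.18 − 47.578 = 43.602 kPa.
Stress increase at mid-clay by the 2:1 spreading method:
Δσ ≈ qD²/(D+z)² = 114×4.1²/(4.1+4.85)² = 23.924 kPa
Final effective stress: σ'_f = σ'_0 + Δσ = 43.602 + 23.924 = 67.526 kPa.
Normally consolidated clay, so the full stress increment lies on the virgin compression line:
S_c = C_c·H/(1+e₀)·log₁₀(σ'_f/σ'_0) = 0.27×6.5/(1+1.29)×log₁₀(67.526/43.602)
    = 0.76638 × 0.18996 = 0.1456 m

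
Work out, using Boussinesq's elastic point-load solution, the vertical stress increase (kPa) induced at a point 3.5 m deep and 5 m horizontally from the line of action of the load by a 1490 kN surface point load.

Boussinesq vertical stress below a point load on an elastic half-space:
Δσ_z = 3P/(2πz²) · [1 + (r/z)²]^(−5/2)
r/z = 5/3.5 = 1.4286; [1+(r/z)²]^(−5/2) = 0.062019.
Δσ_z = 3×1490/(2π×3.5²) × 0.062019 = 58.075 × 0.062019 = 3.602 kPa

Δσ_z ≈ 3.6 kPa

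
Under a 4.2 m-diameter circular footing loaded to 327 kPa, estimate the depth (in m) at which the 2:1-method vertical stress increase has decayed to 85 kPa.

2:1 spreading — at depth z the loaded area has grown by z in each plan dimension:
qD²/(D+z)² = Δσ_z ⇒ z = D(√(q/Δσ_z) − 1) = 4.2×(√(327/85) − 1) = 4.038 m

z ≈ 4.04 m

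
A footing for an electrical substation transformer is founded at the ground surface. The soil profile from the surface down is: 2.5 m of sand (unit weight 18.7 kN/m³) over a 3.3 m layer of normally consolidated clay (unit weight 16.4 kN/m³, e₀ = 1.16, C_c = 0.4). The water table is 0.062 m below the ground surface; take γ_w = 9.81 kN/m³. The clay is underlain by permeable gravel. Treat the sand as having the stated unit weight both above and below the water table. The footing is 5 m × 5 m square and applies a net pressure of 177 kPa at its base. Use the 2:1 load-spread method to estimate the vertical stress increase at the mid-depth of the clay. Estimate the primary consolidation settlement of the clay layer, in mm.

S_c ≈ 250 mm

Mid-depth of clay below the ground surface: z = 2.5 + 3.3/2 = 4.15 m.
Total vertical stress at mid-clay: σ_v = 18.7×2.5 + 16.4×1.65 = 73.81 kPa.
Pore pressure: u = 9.81×(4.15 − 0.062) = 40.103 kPa.
Initial effective stress: σ'_0 = σ_v − u = 73.81 − 40.103 = 33.707 kPa.
Stress increase at mid-clay by the 2:1 spreading method:
Δσ = qBL/((B+z)(L+z)) = 177×5×5/((5+4.15)(5+4.15)) = 52.853 kPa
Final effective stress: σ'_f = σ'_0 + Δσ = 33.707 + 52.853 = 86.56 kPa.
Normally consolidated clay, so the full stress increment lies on the virgin compression line:
S_c = C_c·H/(1+e₀)·log₁₀(σ'_f/σ'_0) = 0.4×3.3/(1+1.16)×log₁₀(86.56/33.707)
    = 0.61111 × 0.4096 = 0.2503 m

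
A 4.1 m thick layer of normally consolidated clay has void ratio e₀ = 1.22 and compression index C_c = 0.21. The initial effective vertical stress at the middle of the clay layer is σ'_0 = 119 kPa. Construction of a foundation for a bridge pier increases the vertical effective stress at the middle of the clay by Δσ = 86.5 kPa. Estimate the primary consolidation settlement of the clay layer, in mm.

Final effective stress: σ'_f = σ'_0 + Δσ = 119 + 86.5 = 205.5 kPa.
Normally consolidated clay, so the full stress increment lies on the virgin compression line:
S_c = C_c·H/(1+e₀)·log₁₀(σ'_f/σ'_0) = 0.21×4.1/(1+1.22)×log₁₀(205.5/119)
    = 0.38784 × 0.23726 = 0.09202 m

S_c ≈ 92 mm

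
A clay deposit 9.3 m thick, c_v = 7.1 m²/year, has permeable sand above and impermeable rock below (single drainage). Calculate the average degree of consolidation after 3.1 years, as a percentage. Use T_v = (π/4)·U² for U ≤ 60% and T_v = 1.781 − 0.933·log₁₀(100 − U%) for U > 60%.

U ≈ 56.9 %

Drainage path length: H_d = H = 9.3 m (single drainage).
T_v = c_v·t/H_d² = 7.1×3.1/9.3² = 0.25448.
T_v = 0.25448 corresponds to the U ≤ 60% branch:
U = √(4T_v/π) = 0.5692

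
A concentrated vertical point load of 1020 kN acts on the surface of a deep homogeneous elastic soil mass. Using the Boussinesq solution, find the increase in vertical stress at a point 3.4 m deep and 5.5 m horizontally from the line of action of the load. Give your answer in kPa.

Δσ_z ≈ 1.69 kPa

Boussinesq vertical stress below a point load on an elastic half-space:
Δσ_z = 3P/(2πz²) · [1 + (r/z)²]^(−5/2)
r/z = 5.5/3.4 = 1.6176; [1+(r/z)²]^(−5/2) = 0.040197.
Δσ_z = 3×1020/(2π×3.4²) × 0.040197 = 42.129 × 0.040197 = 1.693 kPa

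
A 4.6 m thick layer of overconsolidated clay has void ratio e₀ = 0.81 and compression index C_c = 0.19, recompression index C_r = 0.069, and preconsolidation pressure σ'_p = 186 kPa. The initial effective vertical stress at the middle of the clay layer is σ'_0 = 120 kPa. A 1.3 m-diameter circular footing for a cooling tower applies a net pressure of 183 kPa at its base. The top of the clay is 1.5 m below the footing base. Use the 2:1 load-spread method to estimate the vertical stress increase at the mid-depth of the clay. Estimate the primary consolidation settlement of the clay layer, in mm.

Mid-depth of clay below the footing base: z = 1.5 + 4.6/2 = 3.8 m.
Stress increase at mid-clay by the 2:1 spreading method:
Δσ ≈ qD²/(D+z)² = 183×1.3²/(1.3+3.8)² = 11.89 kPa
Final effective stress: σ'_f = 120 + 11.89 = 131.89 kPa.
σ'_f = 131.89 ≤ σ'_p = 186 kPa, so the clay remains overconsolidated and only the recompression index applies:
S_c = C_r·H/(1+e₀)·log₁₀(σ'_f/σ'_0) = 0.069×4.6/1.81×log₁₀(131.89/120)
    = 0.17536 × 0.041031 = 0.007195 m

S_c ≈ 7.2 mm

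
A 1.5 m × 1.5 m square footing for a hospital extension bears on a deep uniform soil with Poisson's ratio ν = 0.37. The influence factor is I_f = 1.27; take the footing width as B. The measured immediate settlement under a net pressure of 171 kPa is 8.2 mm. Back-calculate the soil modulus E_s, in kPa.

S_e = q·B·(1−ν²)/E_s · I_f  ⇒  E_s = q·B·(1−ν²)·I_f / S_e.
E_s = 171 × 1.5 × 0.8631 × 1.27 / 0.0082 = 34290 kPa

E_s ≈ 34300 kPa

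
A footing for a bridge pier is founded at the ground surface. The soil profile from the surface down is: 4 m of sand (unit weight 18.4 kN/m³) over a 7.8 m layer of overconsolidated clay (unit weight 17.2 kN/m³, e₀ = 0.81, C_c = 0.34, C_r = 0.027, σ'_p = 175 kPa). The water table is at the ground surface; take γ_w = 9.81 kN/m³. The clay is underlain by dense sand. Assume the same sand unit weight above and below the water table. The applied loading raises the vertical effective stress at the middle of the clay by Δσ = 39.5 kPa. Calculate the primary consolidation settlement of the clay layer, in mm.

Mid-depth of clay below the ground surface: z = 4 + 7.8/2 = 7.9 m.
Total vertical stress at mid-clay: σ_v = 18.4×4 + 17.2×3.9 = 140.68 kPa.
Pore pressure: u = 9.81×(7.9 − 0) = 77.499 kPa.
Initial effective stress: σ'_0 = σ_v − u = 140.68 − 77.499 = 63.181 kPa.
Final effective stress: σ'_f = 63.181 + 39.5 = 102.68 kPa.
σ'_f = 102.68 ≤ σ'_p = 175 kPa, so the clay remains overconsolidated and only the recompression index applies:
S_c = C_r·H/(1+e₀)·log₁₀(σ'_f/σ'_0) = 0.027×7.8/1.81×log₁₀(102.68/63.181)
    = 0.11635 × 0.2109 = 0.02454 m

S_c ≈ 24.5 mm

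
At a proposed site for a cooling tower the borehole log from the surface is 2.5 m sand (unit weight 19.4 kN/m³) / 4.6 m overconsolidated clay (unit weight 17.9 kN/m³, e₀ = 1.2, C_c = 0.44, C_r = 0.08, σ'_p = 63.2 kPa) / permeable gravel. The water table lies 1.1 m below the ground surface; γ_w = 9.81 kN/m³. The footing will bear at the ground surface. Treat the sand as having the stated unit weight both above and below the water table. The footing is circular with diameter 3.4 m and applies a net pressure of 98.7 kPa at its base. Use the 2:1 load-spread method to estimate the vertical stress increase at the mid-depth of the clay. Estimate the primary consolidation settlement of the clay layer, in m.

Mid-depth of clay below the ground surface: z = 2.5 + 4.6/2 = 4.8 m.
Total vertical stress at mid-clay: σ_v = 19.4×2.5 + 17.9×2.3 = 89.67 kPa.
Pore pressure: u = 9.81×(4.8 − 1.1) = 36.297 kPa.
Initial effective stress: σ'_0 = σ_v − u = 89.67 − 36.297 = 53.373 kPa.
Stress increase at mid-clay by the 2:1 spreading method:
Δσ ≈ qD²/(D+z)² = 98.7×3.4²/(3.4+4.8)² = 16.969 kPa
Final effective stress: σ'_f = 53.373 + 16.969 = 70.342 kPa.
σ'_f = 70.342 > σ'_p = 63.2 kPa, so the stress path crosses the preconsolidation pressure — recompression up to σ'_p, then virgin compression beyond:
S_c = H/(1+e₀)·[C_r·log₁₀(σ'_p/σ'_0) + C_c·log₁₀(σ'_f/σ'_p)]
    = 4.6/2.2 × [0.08×log₁₀(63.2/53.373) + 0.44×log₁₀(70.342/63.2)]
    = 2.0909 × [0.0058716 + 0.020459] = 0.05505 m

S_c ≈ 0.0551 m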